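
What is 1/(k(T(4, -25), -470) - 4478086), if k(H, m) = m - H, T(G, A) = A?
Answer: -1/4478531 ≈ -2.2329e-7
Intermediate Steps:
1/(k(T(4, -25), -470) - 4478086) = 1/((-470 - 1*(-25)) - 4478086) = 1/((-470 + 25) - 4478086) = 1/(-445 - 4478086) = 1/(-4478531) = -1/4478531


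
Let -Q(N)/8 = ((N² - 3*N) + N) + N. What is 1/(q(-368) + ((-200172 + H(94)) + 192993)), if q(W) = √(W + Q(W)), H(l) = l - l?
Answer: -7179/52624745 - 4*I*√67919/52624745 ≈ -0.00013642 - 1.9809e-5*I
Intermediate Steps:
Q(N) = -8*N² + 8*N (Q(N) = -8*(((N² - 3*N) + N) + N) = -8*((N² - 2*N) + N) = -8*(N² - N) = -8*N² + 8*N)
H(l) = 0
q(W) = √(W + 8*W*(1 - W))
1/(q(-368) + ((-200172 + H(94)) + 192993)) = 1/(√(-368*(9 - 8*(-368))) + ((-200172 + 0) + 192993)) = 1/(√(-368*(9 + 2944)) + (-200172 + 192993)) = 1/(√(-368*2953) - 7179) = 1/(√(-1086704) - 7179) = 1/(4*I*√67919 - 7179) = 1/(-7179 + 4*I*√67919)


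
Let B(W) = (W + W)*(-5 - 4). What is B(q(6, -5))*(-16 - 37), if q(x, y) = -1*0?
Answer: 0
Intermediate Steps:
q(x, y) = 0
B(W) = -18*W (B(W) = (2*W)*(-9) = -18*W)
B(q(6, -5))*(-16 - 37) = (-18*0)*(-16 - 37) = 0*(-53) = 0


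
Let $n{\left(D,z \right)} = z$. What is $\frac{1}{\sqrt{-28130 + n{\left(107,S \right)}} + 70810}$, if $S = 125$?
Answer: $\frac{14162}{1002816821} - \frac{i \sqrt{28005}}{5014084105} \approx 1.4122 \cdot 10^{-5} - 3.3375 \cdot 10^{-8} i$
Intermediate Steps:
$\frac{1}{\sqrt{-28130 + n{\left(107,S \right)}} + 70810} = \frac{1}{\sqrt{-28130 + 125} + 70810} = \frac{1}{\sqrt{-28005} + 70810} = \frac{1}{i \sqrt{28005} + 70810} = \frac{1}{70810 + i \sqrt{28005}}$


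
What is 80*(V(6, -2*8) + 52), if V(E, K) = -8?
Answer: 3520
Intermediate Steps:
80*(V(6, -2*8) + 52) = 80*(-8 + 52) = 80*44 = 3520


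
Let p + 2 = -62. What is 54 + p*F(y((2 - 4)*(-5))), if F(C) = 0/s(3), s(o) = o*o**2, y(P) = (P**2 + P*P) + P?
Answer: 54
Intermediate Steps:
y(P) = P + 2*P**2 (y(P) = (P**2 + P**2) + P = 2*P**2 + P = P + 2*P**2)
s(o) = o**3
p = -64 (p = -2 - 62 = -64)
F(C) = 0 (F(C) = 0/(3**3) = 0/27 = 0*(1/27) = 0)
54 + p*F(y((2 - 4)*(-5))) = 54 - 64*0 = 54 + 0 = 54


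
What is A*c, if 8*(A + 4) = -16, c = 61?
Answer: -366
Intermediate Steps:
A = -6 (A = -4 + (⅛)*(-16) = -4 - 2 = -6)
A*c = -6*61 = -366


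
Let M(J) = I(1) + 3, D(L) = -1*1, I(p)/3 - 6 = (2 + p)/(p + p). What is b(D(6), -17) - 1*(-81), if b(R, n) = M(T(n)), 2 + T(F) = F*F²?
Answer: 213/2 ≈ 106.50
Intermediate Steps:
T(F) = -2 + F³ (T(F) = -2 + F*F² = -2 + F³)
I(p) = 18 + 3*(2 + p)/(2*p) (I(p) = 18 + 3*((2 + p)/(p + p)) = 18 + 3*((2 + p)/((2*p))) = 18 + 3*((2 + p)*(1/(2*p))) = 18 + 3*((2 + p)/(2*p)) = 18 + 3*(2 + p)/(2*p))
D(L) = -1
M(J) = 51/2 (M(J) = (39/2 + 3/1) + 3 = (39/2 + 3*1) + 3 = (39/2 + 3) + 3 = 45/2 + 3 = 51/2)
b(R, n) = 51/2
b(D(6), -17) - 1*(-81) = 51/2 - 1*(-81) = 51/2 + 81 = 213/2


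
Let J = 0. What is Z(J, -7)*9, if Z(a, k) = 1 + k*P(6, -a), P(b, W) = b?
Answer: -369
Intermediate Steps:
Z(a, k) = 1 + 6*k (Z(a, k) = 1 + k*6 = 1 + 6*k)
Z(J, -7)*9 = (1 + 6*(-7))*9 = (1 - 42)*9 = -41*9 = -369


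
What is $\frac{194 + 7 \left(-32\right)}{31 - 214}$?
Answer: $\frac{10}{61} \approx 0.16393$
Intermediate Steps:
$\frac{194 + 7 \left(-32\right)}{31 - 214} = \frac{194 - 224}{-183} = \left(-30\right) \left(- \frac{1}{183}\right) = \frac{10}{61}$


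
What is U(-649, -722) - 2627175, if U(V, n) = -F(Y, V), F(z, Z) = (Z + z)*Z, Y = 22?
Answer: -3034098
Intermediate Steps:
F(z, Z) = Z*(Z + z)
U(V, n) = -V*(22 + V) (U(V, n) = -V*(V + 22) = -V*(22 + V))
U(-649, -722) - 2627175 = -1*(-649)*(22 - 649) - 2627175 = -1*(-649)*(-627) - 2627175 = -406923 - 2627175 = -3034098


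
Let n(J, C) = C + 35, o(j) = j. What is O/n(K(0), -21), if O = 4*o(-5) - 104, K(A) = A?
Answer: -62/7 ≈ -8.8571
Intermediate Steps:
n(J, C) = 35 + C
O = -124 (O = 4*(-5) - 104 = -20 - 104 = -124)
O/n(K(0), -21) = -124/(35 - 21) = -124/14 = -124*1/14 = -62/7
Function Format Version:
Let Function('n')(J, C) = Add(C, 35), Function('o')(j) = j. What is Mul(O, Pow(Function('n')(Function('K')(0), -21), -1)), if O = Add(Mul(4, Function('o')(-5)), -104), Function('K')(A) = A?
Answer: Rational(-62, 7) ≈ -8.8571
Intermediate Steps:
Function('n')(J, C) = Add(35, C)
O = -124 (O = Add(Mul(4, -5), -104) = Add(-20, -104) = -124)
Mul(O, Pow(Function('n')(Function('K')(0), -21), -1)) = Mul(-124, Pow(Add(35, -21), -1)) = Mul(-124, Pow(14, -1)) = Mul(-124, Rational(1, 14)) = Rational(-62, 7)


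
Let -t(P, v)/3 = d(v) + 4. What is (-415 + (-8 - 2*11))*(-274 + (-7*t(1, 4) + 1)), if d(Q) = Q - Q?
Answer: 84105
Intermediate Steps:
d(Q) = 0
t(P, v) = -12 (t(P, v) = -3*(0 + 4) = -3*4 = -12)
(-415 + (-8 - 2*11))*(-274 + (-7*t(1, 4) + 1)) = (-415 + (-8 - 2*11))*(-274 + (-7*(-12) + 1)) = (-415 + (-8 - 22))*(-274 + (84 + 1)) = (-415 - 30)*(-274 + 85) = -445*(-189) = 84105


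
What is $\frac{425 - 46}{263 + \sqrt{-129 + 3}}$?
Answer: $\frac{99677}{69295} - \frac{1137 i \sqrt{14}}{69295} \approx 1.4384 - 0.061393 i$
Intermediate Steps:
$\frac{425 - 46}{263 + \sqrt{-129 + 3}} = \frac{379}{263 + \sqrt{-126}} = \frac{379}{263 + 3 i \sqrt{14}}$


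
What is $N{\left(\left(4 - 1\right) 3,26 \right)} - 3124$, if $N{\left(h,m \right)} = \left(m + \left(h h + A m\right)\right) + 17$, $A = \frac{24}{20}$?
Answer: $- \frac{14844}{5} \approx -2968.8$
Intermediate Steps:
$A = \frac{6}{5}$ ($A = 24 \cdot \frac{1}{20} = \frac{6}{5} \approx 1.2$)
$N{\left(h,m \right)} = 17 + h^{2} + \frac{11 m}{5}$ ($N{\left(h,m \right)} = \left(m + \left(h h + \frac{6 m}{5}\right)\right) + 17 = \left(m + \left(h^{2} + \frac{6 m}{5}\right)\right) + 17 = \left(h^{2} + \frac{11 m}{5}\right) + 17 = 17 + h^{2} + \frac{11 m}{5}$)
$N{\left(\left(4 - 1\right) 3,26 \right)} - 3124 = \left(17 + \left(\left(4 - 1\right) 3\right)^{2} + \frac{11}{5} \cdot 26\right) - 3124 = \left(17 + \left(3 \cdot 3\right)^{2} + \frac{286}{5}\right) - 3124 = \left(17 + 9^{2} + \frac{286}{5}\right) - 3124 = \left(17 + 81 + \frac{286}{5}\right) - 3124 = \frac{776}{5} - 3124 = - \frac{14844}{5}$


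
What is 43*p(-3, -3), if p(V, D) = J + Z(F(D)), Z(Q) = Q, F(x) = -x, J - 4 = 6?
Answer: 559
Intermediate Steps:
J = 10 (J = 4 + 6 = 10)
p(V, D) = 10 - D
43*p(-3, -3) = 43*(10 - 1*(-3)) = 43*(10 + 3) = 43*13 = 559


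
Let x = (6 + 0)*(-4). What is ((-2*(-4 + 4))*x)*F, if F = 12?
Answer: 0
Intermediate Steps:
x = -24 (x = 6*(-4) = -24)
((-2*(-4 + 4))*x)*F = (-2*(-4 + 4)*(-24))*12 = (-2*0*(-24))*12 = (0*(-24))*12 = 0*12 = 0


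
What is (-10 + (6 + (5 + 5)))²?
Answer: 36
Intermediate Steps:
(-10 + (6 + (5 + 5)))² = (-10 + (6 + 10))² = (-10 + 16)² = 6² = 36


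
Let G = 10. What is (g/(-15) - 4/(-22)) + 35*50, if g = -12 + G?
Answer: 288802/165 ≈ 1750.3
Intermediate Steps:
g = -2 (g = -12 + 10 = -2)
(g/(-15) - 4/(-22)) + 35*50 = (-2/(-15) - 4/(-22)) + 35*50 = (-2*(-1/15) - 4*(-1/22)) + 1750 = (2/15 + 2/11) + 1750 = 52/165 + 1750 = 288802/165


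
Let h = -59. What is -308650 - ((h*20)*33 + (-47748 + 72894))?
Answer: -294856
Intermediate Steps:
-308650 - ((h*20)*33 + (-47748 + 72894)) = -308650 - (-59*20*33 + (-47748 + 72894)) = -308650 - (-1180*33 + 25146) = -308650 - (-38940 + 25146) = -308650 - 1*(-13794) = -308650 + 13794 = -294856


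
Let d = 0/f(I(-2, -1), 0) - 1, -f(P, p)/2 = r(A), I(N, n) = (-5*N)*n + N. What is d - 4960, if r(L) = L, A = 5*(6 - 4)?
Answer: -4961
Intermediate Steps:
I(N, n) = N - 5*N*n (I(N, n) = -5*N*n + N = N - 5*N*n)
A = 10 (A = 5*2 = 10)
f(P, p) = -20 (f(P, p) = -2*10 = -20)
d = -1 (d = 0/(-20) - 1 = 0*(-1/20) - 1 = 0 - 1 = -1)
d - 4960 = -1 - 4960 = -4961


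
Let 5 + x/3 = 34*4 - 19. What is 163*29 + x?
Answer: 5063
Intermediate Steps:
x = 336 (x = -15 + 3*(34*4 - 19) = -15 + 3*(136 - 19) = -15 + 3*117 = -15 + 351 = 336)
163*29 + x = 163*29 + 336 = 4727 + 336 = 5063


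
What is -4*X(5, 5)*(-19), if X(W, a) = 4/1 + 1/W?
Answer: 1596/5 ≈ 319.20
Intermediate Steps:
X(W, a) = 4 + 1/W (X(W, a) = 4*1 + 1/W = 4 + 1/W)
-4*X(5, 5)*(-19) = -4*(4 + 1/5)*(-19) = -4*(4 + ⅕)*(-19) = -4*21/5*(-19) = -84/5*(-19) = 1596/5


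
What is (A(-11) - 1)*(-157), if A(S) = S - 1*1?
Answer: 2041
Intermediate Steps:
A(S) = -1 + S (A(S) = S - 1 = -1 + S)
(A(-11) - 1)*(-157) = ((-1 - 11) - 1)*(-157) = (-12 - 1)*(-157) = -13*(-157) = 2041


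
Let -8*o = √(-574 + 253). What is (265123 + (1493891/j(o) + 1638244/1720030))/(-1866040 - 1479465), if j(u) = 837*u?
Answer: -228010575967/2877184482575 - 11951128*I*√321/898860246885 ≈ -0.079248 - 0.00023822*I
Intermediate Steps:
o = -I*√321/8 (o = -√(-574 + 253)/8 = -I*√321/8 ≈ -2.2396*I)
(265123 + (1493891/j(o) + 1638244/1720030))/(-1866040 - 1479465) = (265123 + (1493891/((837*(-I*√321/8))) + 1638244/1720030))/(-1866040 - 1479465) = (265123 + (1493891/((-837*I*√321/8)) + 1638244*(1/1720030)))/(-3345505) = (265123 + (1493891*(8*I*√321/268677) + 819122/860015))*(-1/3345505) = (265123 + (11951128*I*√321/268677 + 819122/860015))*(-1/3345505) = (265123 + (819122/860015 + 11951128*I*√321/268677))*(-1/3345505) = (228010575967/860015 + 11951128*I*√321/268677)*(-1/3345505) = -228010575967/2877184482575 - 11951128*I*√321/898860246885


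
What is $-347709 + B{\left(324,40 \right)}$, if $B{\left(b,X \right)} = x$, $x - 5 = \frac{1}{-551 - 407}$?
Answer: $- \frac{333100433}{958} \approx -3.477 \cdot 10^{5}$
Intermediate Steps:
$x = \frac{4789}{958}$ ($x = 5 + \frac{1}{-551 - 407} = 5 + \frac{1}{-958} = 5 - \frac{1}{958} = \frac{4789}{958} \approx 4.999$)
$B{\left(b,X \right)} = \frac{4789}{958}$
$-347709 + B{\left(324,40 \right)} = -347709 + \frac{4789}{958} = - \frac{333100433}{958}$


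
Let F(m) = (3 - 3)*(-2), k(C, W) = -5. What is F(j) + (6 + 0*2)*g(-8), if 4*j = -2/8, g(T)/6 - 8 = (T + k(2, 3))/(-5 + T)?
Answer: 324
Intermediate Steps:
g(T) = 54 (g(T) = 48 + 6*((T - 5)/(-5 + T)) = 48 + 6*((-5 + T)/(-5 + T)) = 48 + 6*1 = 48 + 6 = 54)
j = -1/16 (j = (-2/8)/4 = (-2*⅛)/4 = (¼)*(-¼) = -1/16 ≈ -0.062500)
F(m) = 0 (F(m) = 0*(-2) = 0)
F(j) + (6 + 0*2)*g(-8) = 0 + (6 + 0*2)*54 = 0 + (6 + 0)*54 = 0 + 6*54 = 0 + 324 = 324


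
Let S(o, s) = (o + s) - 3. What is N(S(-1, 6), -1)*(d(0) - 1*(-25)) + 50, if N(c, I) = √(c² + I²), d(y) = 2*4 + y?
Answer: 50 + 33*√5 ≈ 123.79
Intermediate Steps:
S(o, s) = -3 + o + s
d(y) = 8 + y
N(c, I) = √(I² + c²)
N(S(-1, 6), -1)*(d(0) - 1*(-25)) + 50 = √((-1)² + (-3 - 1 + 6)²)*((8 + 0) - 1*(-25)) + 50 = √(1 + 2²)*(8 + 25) + 50 = √(1 + 4)*33 + 50 = √5*33 + 50 = 33*√5 + 50 = 50 + 33*√5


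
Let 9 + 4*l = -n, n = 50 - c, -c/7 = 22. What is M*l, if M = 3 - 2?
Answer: -213/4 ≈ -53.250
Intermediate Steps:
c = -154 (c = -7*22 = -154)
n = 204 (n = 50 - 1*(-154) = 50 + 154 = 204)
M = 1
l = -213/4 (l = -9/4 + (-1*204)/4 = -9/4 + (1/4)*(-204) = -9/4 - 51 = -213/4 ≈ -53.250)
M*l = 1*(-213/4) = -213/4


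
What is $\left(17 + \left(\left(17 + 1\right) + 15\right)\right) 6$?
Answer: $300$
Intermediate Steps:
$\left(17 + \left(\left(17 + 1\right) + 15\right)\right) 6 = \left(17 + \left(18 + 15\right)\right) 6 = \left(17 + 33\right) 6 = 50 \cdot 6 = 300$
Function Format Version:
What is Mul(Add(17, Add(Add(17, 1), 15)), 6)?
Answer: 300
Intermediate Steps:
Mul(Add(17, Add(Add(17, 1), 15)), 6) = Mul(Add(17, Add(18, 15)), 6) = Mul(Add(17, 33), 6) = Mul(50, 6) = 300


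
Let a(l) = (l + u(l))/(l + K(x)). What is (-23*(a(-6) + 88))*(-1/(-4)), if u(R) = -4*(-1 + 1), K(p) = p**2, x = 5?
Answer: -19159/38 ≈ -504.18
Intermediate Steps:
u(R) = 0 (u(R) = -4*0 = 0)
a(l) = l/(25 + l) (a(l) = (l + 0)/(l + 5**2) = l/(l + 25) = l/(25 + l))
(-23*(a(-6) + 88))*(-1/(-4)) = (-23*(-6/(25 - 6) + 88))*(-1/(-4)) = (-23*(-6/19 + 88))*(-1*(-1/4)) = -23*(-6*1/19 + 88)*(1/4) = -23*(-6/19 + 88)*(1/4) = -23*1666/19*(1/4) = -38318/19*1/4 = -19159/38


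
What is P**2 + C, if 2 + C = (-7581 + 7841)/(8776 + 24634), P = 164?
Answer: 6911760/257 ≈ 26894.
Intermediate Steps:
C = -512/257 (C = -2 + (-7581 + 7841)/(8776 + 24634) = -2 + 260/33410 = -2 + 260*(1/33410) = -2 + 2/257 = -512/257 ≈ -1.9922)
P**2 + C = 164**2 - 512/257 = 26896 - 512/257 = 6911760/257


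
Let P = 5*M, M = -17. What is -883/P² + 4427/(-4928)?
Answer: -36336499/35604800 ≈ -1.0205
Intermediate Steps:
P = -85 (P = 5*(-17) = -85)
-883/P² + 4427/(-4928) = -883/((-85)²) + 4427/(-4928) = -883/7225 + 4427*(-1/4928) = -883*1/7225 - 4427/4928 = -883/7225 - 4427/4928 = -36336499/35604800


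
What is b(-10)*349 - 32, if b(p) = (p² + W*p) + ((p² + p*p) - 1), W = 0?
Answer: 104319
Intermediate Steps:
b(p) = -1 + 3*p² (b(p) = (p² + 0*p) + ((p² + p*p) - 1) = (p² + 0) + ((p² + p²) - 1) = p² + (2*p² - 1) = p² + (-1 + 2*p²) = -1 + 3*p²)
b(-10)*349 - 32 = (-1 + 3*(-10)²)*349 - 32 = (-1 + 3*100)*349 - 32 = (-1 + 300)*349 - 32 = 299*349 - 32 = 104351 - 32 = 104319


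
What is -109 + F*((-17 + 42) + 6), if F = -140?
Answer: -4449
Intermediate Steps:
-109 + F*((-17 + 42) + 6) = -109 - 140*((-17 + 42) + 6) = -109 - 140*(25 + 6) = -109 - 140*31 = -109 - 4340 = -4449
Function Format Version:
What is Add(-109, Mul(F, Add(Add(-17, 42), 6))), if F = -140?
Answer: -4449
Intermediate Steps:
Add(-109, Mul(F, Add(Add(-17, 42), 6))) = Add(-109, Mul(-140, Add(Add(-17, 42), 6))) = Add(-109, Mul(-140, Add(25, 6))) = Add(-109, Mul(-140, 31)) = Add(-109, -4340) = -4449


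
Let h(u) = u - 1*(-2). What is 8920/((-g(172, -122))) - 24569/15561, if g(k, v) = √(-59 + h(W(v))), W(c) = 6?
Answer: -24569/15561 + 8920*I*√51/51 ≈ -1.5789 + 1249.1*I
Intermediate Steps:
h(u) = 2 + u (h(u) = u + 2 = 2 + u)
g(k, v) = I*√51 (g(k, v) = √(-59 + (2 + 6)) = √(-59 + 8) = √(-51) = I*√51)
8920/((-g(172, -122))) - 24569/15561 = 8920/((-I*√51)) - 24569/15561 = 8920/((-I*√51)) - 24569*1/15561 = 8920*(I*√51/51) - 24569/15561 = 8920*I*√51/51 - 24569/15561 = -24569/15561 + 8920*I*√51/51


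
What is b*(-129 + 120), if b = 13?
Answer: -117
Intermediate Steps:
b*(-129 + 120) = 13*(-129 + 120) = 13*(-9) = -117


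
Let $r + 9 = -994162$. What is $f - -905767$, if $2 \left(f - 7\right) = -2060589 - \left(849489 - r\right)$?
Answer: $- \frac{2092701}{2} \approx -1.0464 \cdot 10^{6}$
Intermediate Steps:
$r = -994171$ ($r = -9 - 994162 = -994171$)
$f = - \frac{3904235}{2}$ ($f = 7 + \frac{-2060589 - \left(849489 - -994171\right)}{2} = 7 + \frac{-2060589 - \left(849489 + 994171\right)}{2} = 7 + \frac{-2060589 - 1843660}{2} = 7 + \frac{1}{2} \left(-3904249\right) = 7 - \frac{3904249}{2} = - \frac{3904235}{2} \approx -1.9521 \cdot 10^{6}$)
$f - -905767 = - \frac{3904235}{2} - -905767 = - \frac{3904235}{2} + 905767 = - \frac{2092701}{2}$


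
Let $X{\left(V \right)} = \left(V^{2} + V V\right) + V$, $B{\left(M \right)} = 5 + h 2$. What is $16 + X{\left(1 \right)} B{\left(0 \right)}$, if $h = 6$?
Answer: $67$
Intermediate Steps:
$B{\left(M \right)} = 17$ ($B{\left(M \right)} = 5 + 6 \cdot 2 = 5 + 12 = 17$)
$X{\left(V \right)} = V + 2 V^{2}$ ($X{\left(V \right)} = \left(V^{2} + V^{2}\right) + V = 2 V^{2} + V = V + 2 V^{2}$)
$16 + X{\left(1 \right)} B{\left(0 \right)} = 16 + 1 \left(1 + 2 \cdot 1\right) 17 = 16 + 1 \left(1 + 2\right) 17 = 16 + 1 \cdot 3 \cdot 17 = 16 + 3 \cdot 17 = 16 + 51 = 67$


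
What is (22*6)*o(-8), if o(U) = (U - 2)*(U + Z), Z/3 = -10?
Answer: 50160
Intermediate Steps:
Z = -30 (Z = 3*(-10) = -30)
o(U) = (-30 + U)*(-2 + U) (o(U) = (U - 2)*(U - 30) = (-2 + U)*(-30 + U) = (-30 + U)*(-2 + U))
(22*6)*o(-8) = (22*6)*(60 + (-8)² - 32*(-8)) = 132*(60 + 64 + 256) = 132*380 = 50160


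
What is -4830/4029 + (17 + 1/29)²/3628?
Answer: -1146151983/1024422941 ≈ -1.1188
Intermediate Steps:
-4830/4029 + (17 + 1/29)²/3628 = -4830*1/4029 + (17 + 1/29)²*(1/3628) = -1610/1343 + (494/29)²*(1/3628) = -1610/1343 + (244036/841)*(1/3628) = -1610/1343 + 61009/762787 = -1146151983/1024422941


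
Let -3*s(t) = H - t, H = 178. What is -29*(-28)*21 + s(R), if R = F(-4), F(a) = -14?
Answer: 16988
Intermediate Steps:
R = -14
s(t) = -178/3 + t/3 (s(t) = -(178 - t)/3 = -178/3 + t/3)
-29*(-28)*21 + s(R) = -29*(-28)*21 + (-178/3 + (1/3)*(-14)) = 812*21 + (-178/3 - 14/3) = 17052 - 64 = 16988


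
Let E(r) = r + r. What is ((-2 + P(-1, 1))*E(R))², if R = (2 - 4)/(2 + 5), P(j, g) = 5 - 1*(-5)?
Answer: 1024/49 ≈ 20.898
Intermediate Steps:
P(j, g) = 10 (P(j, g) = 5 + 5 = 10)
R = -2/7 ≈ -0.28571
E(r) = 2*r
((-2 + P(-1, 1))*E(R))² = ((-2 + 10)*(2*(-2/7)))² = (8*(-4/7))² = (-32/7)² = 1024/49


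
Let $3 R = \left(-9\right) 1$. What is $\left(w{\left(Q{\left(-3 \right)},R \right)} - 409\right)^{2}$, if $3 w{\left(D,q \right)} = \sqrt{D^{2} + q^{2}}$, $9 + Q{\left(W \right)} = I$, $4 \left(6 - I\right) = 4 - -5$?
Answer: $\frac{\left(1636 - \sqrt{65}\right)^{2}}{16} \approx 1.6564 \cdot 10^{5}$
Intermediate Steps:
$I = \frac{15}{4}$ ($I = 6 - \frac{4 - -5}{4} = 6 - \frac{4 + 5}{4} = 6 - \frac{9}{4} = \frac{15}{4} \approx 3.75$)
$Q{\left(W \right)} = - \frac{21}{4}$ ($Q{\left(W \right)} = -9 + \frac{15}{4} = - \frac{21}{4}$)
$R = -3$ ($R = \frac{\left(-9\right) 1}{3} = \frac{1}{3} \left(-9\right) = -3$)
$w{\left(D,q \right)} = \frac{\sqrt{D^{2} + q^{2}}}{3}$
$\left(w{\left(Q{\left(-3 \right)},R \right)} - 409\right)^{2} = \left(\frac{\sqrt{\left(- \frac{21}{4}\right)^{2} + \left(-3\right)^{2}}}{3} - 409\right)^{2} = \left(\frac{\sqrt{\frac{441}{16} + 9}}{3} - 409\right)^{2} = \left(\frac{\sqrt{\frac{585}{16}}}{3} - 409\right)^{2} = \left(\frac{\frac{3}{4} \sqrt{65}}{3} - 409\right)^{2} = \left(\frac{\sqrt{65}}{4} - 409\right)^{2} = \left(-409 + \frac{\sqrt{65}}{4}\right)^{2}$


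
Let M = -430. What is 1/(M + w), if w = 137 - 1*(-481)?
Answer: 1/188 ≈ 0.0053191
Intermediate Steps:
w = 618 (w = 137 + 481 = 618)
1/(M + w) = 1/(-430 + 618) = 1/188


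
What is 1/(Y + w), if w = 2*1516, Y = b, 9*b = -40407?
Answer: -3/4373 ≈ -0.00068603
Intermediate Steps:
b = -13469/3 (b = (⅑)*(-40407) = -13469/3 ≈ -4489.7)
Y = -13469/3 ≈ -4489.7
w = 3032
1/(Y + w) = 1/(-13469/3 + 3032) = 1/(-4373/3) = -3/4373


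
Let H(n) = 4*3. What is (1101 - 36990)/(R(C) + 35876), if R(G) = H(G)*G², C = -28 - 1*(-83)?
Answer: -35889/72176 ≈ -0.49724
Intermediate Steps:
C = 55 (C = -28 + 83 = 55)
H(n) = 12
R(G) = 12*G²
(1101 - 36990)/(R(C) + 35876) = (1101 - 36990)/(12*55² + 35876) = -35889/(12*3025 + 35876) = -35889/(36300 + 35876) = -35889/72176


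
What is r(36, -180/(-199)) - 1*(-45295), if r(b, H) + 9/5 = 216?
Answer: 227546/5 ≈ 45509.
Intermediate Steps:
r(b, H) = 1071/5 (r(b, H) = -9/5 + 216 = 1071/5)
r(36, -180/(-199)) - 1*(-45295) = 1071/5 - 1*(-45295) = 1071/5 + 45295 = 227546/5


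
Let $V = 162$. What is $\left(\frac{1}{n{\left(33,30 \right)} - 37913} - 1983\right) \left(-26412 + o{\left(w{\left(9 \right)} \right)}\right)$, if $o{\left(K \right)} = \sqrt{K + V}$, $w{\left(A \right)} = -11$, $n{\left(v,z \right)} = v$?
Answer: $\frac{495991218723}{9470} - \frac{75116041 \sqrt{151}}{37880} \approx 5.2351 \cdot 10^{7}$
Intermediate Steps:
$o{\left(K \right)} = \sqrt{162 + K}$ ($o{\left(K \right)} = \sqrt{K + 162} = \sqrt{162 + K}$)
$\left(\frac{1}{n{\left(33,30 \right)} - 37913} - 1983\right) \left(-26412 + o{\left(w{\left(9 \right)} \right)}\right) = \left(\frac{1}{33 - 37913} - 1983\right) \left(-26412 + \sqrt{162 - 11}\right) = \left(\frac{1}{-37880} - 1983\right) \left(-26412 + \sqrt{151}\right) = \left(- \frac{1}{37880} - 1983\right) \left(-26412 + \sqrt{151}\right) = - \frac{75116041 \left(-26412 + \sqrt{151}\right)}{37880} = \frac{495991218723}{9470} - \frac{75116041 \sqrt{151}}{37880}$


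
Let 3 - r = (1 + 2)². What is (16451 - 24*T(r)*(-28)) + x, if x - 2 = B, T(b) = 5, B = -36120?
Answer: -16307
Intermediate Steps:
r = -6 (r = 3 - (1 + 2)² = 3 - 1*3² = 3 - 1*9 = 3 - 9 = -6)
x = -36118 (x = 2 - 36120 = -36118)
(16451 - 24*T(r)*(-28)) + x = (16451 - 24*5*(-28)) - 36118 = (16451 - 120*(-28)) - 36118 = (16451 + 3360) - 36118 = 19811 - 36118 = -16307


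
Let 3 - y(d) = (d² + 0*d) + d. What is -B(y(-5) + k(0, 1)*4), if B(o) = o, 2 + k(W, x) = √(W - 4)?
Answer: 25 - 8*I ≈ 25.0 - 8.0*I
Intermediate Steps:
k(W, x) = -2 + √(-4 + W) (k(W, x) = -2 + √(W - 4) = -2 + √(-4 + W))
y(d) = 3 - d - d² (y(d) = 3 - ((d² + 0*d) + d) = 3 - ((d² + 0) + d) = 3 - (d² + d) = 3 - (d + d²) = 3 + (-d - d²) = 3 - d - d²)
-B(y(-5) + k(0, 1)*4) = -((3 - 1*(-5) - 1*(-5)²) + (-2 + √(-4 + 0))*4) = -((3 + 5 - 1*25) + (-2 + √(-4))*4) = -((3 + 5 - 25) + (-2 + 2*I)*4) = -(-17 + (-8 + 8*I)) = -(-25 + 8*I) = 25 - 8*I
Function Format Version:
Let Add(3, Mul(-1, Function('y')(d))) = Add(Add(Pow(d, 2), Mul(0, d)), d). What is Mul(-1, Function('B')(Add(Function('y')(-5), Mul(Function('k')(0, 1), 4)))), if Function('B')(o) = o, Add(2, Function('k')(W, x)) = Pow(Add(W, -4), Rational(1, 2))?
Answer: Add(25, Mul(-8, I)) ≈ Add(25.000, Mul(-8.0000, I))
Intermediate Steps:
Function('k')(W, x) = Add(-2, Pow(Add(-4, W), Rational(1, 2))) (Function('k')(W, x) = Add(-2, Pow(Add(W, -4), Rational(1, 2))) = Add(-2, Pow(Add(-4, W), Rational(1, 2))))
Function('y')(d) = Add(3, Mul(-1, d), Mul(-1, Pow(d, 2))) (Function('y')(d) = Add(3, Mul(-1, Add(Add(Pow(d, 2), Mul(0, d)), d))) = Add(3, Mul(-1, Add(Add(Pow(d, 2), 0), d))) = Add(3, Mul(-1, Add(Pow(d, 2), d))) = Add(3, Mul(-1, Add(d, Pow(d, 2)))) = Add(3, Add(Mul(-1, d), Mul(-1, Pow(d, 2)))) = Add(3, Mul(-1, d), Mul(-1, Pow(d, 2))))
Mul(-1, Function('B')(Add(Function('y')(-5), Mul(Function('k')(0, 1), 4)))) = Mul(-1, Add(Add(3, Mul(-1, -5), Mul(-1, Pow(-5, 2))), Mul(Add(-2, Pow(Add(-4, 0), Rational(1, 2))), 4))) = Mul(-1, Add(Add(3, 5, Mul(-1, 25)), Mul(Add(-2, Pow(-4, Rational(1, 2))), 4))) = Mul(-1, Add(Add(3, 5, -25), Mul(Add(-2, Mul(2, I)), 4))) = Mul(-1, Add(-17, Add(-8, Mul(8, I)))) = Mul(-1, Add(-25, Mul(8, I))) = Add(25, Mul(-8, I))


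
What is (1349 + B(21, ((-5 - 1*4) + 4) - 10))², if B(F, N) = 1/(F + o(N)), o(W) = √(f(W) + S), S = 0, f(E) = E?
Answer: 5*(-155058377*I + 15286868*√15)/(6*(-71*I + 7*√15)) ≈ 1.8199e+6 - 22.916*I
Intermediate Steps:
o(W) = √W (o(W) = √(W + 0) = √W)
B(F, N) = 1/(F + √N)
(1349 + B(21, ((-5 - 1*4) + 4) - 10))² = (1349 + 1/(21 + √(((-5 - 1*4) + 4) - 10)))² = (1349 + 1/(21 + √(((-5 - 4) + 4) - 10)))² = (1349 + 1/(21 + √((-9 + 4) - 10)))² = (1349 + 1/(21 + √(-5 - 10)))² = (1349 + 1/(21 + √(-15)))² = (1349 + 1/(21 + I*√15))²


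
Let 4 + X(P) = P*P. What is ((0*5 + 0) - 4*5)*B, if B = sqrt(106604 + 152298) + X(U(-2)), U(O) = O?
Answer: -20*sqrt(258902) ≈ -10176.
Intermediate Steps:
X(P) = -4 + P**2 (X(P) = -4 + P*P = -4 + P**2)
B = sqrt(258902) (B = sqrt(106604 + 152298) + (-4 + (-2)**2) = sqrt(258902) + (-4 + 4) = sqrt(258902) + 0 = sqrt(258902) ≈ 508.82)
((0*5 + 0) - 4*5)*B = ((0*5 + 0) - 4*5)*sqrt(258902) = ((0 + 0) - 20)*sqrt(258902) = (0 - 20)*sqrt(258902) = -20*sqrt(258902)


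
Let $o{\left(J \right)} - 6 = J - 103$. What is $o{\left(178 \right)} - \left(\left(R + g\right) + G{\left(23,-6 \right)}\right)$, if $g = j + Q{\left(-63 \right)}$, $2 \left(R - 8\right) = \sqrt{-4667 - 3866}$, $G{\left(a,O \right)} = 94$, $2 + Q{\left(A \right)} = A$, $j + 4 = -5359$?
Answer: $5407 - \frac{i \sqrt{8533}}{2} \approx 5407.0 - 46.187 i$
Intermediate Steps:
$j = -5363$ ($j = -4 - 5359 = -5363$)
$Q{\left(A \right)} = -2 + A$
$o{\left(J \right)} = -97 + J$ ($o{\left(J \right)} = 6 + \left(J - 103\right) = 6 + \left(-103 + J\right) = -97 + J$)
$R = 8 + \frac{i \sqrt{8533}}{2}$ ($R = 8 + \frac{\sqrt{-4667 - 3866}}{2} = 8 + \frac{\sqrt{-8533}}{2} = 8 + \frac{i \sqrt{8533}}{2} \approx 8.0 + 46.187 i$)
$g = -5428$ ($g = -5363 - 65 = -5428$)
$o{\left(178 \right)} - \left(\left(R + g\right) + G{\left(23,-6 \right)}\right) = \left(-97 + 178\right) - \left(\left(\left(8 + \frac{i \sqrt{8533}}{2}\right) - 5428\right) + 94\right) = 81 - \left(\left(-5420 + \frac{i \sqrt{8533}}{2}\right) + 94\right) = 81 - \left(-5326 + \frac{i \sqrt{8533}}{2}\right) = 81 + \left(5326 - \frac{i \sqrt{8533}}{2}\right) = 5407 - \frac{i \sqrt{8533}}{2}$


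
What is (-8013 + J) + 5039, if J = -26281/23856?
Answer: -70974025/23856 ≈ -2975.1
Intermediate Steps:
J = -26281/23856 (J = -26281*1/23856 = -26281/23856 ≈ -1.1017)
(-8013 + J) + 5039 = (-8013 - 26281/23856) + 5039 = -191184409/23856 + 5039 = -70974025/23856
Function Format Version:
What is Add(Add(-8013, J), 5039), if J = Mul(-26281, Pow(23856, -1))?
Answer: Rational(-70974025, 23856) ≈ -2975.1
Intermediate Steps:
J = Rational(-26281, 23856) (J = Mul(-26281, Rational(1, 23856)) = Rational(-26281, 23856) ≈ -1.1017)
Add(Add(-8013, J), 5039) = Add(Add(-8013, Rational(-26281, 23856)), 5039) = Add(Rational(-191184409, 23856), 5039) = Rational(-70974025, 23856)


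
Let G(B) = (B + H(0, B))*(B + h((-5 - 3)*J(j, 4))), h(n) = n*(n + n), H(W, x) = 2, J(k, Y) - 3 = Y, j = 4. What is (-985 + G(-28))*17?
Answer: -2776593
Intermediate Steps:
J(k, Y) = 3 + Y
h(n) = 2*n² (h(n) = n*(2*n) = 2*n²)
G(B) = (2 + B)*(6272 + B) (G(B) = (B + 2)*(B + 2*((-5 - 3)*(3 + 4))²) = (2 + B)*(B + 2*(-8*7)²) = (2 + B)*(B + 2*(-56)²) = (2 + B)*(B + 2*3136) = (2 + B)*(B + 6272) = (2 + B)*(6272 + B))
(-985 + G(-28))*17 = (-985 + (12544 + (-28)² + 6274*(-28)))*17 = (-985 + (12544 + 784 - 175672))*17 = (-985 - 162344)*17 = -163329*17 = -2776593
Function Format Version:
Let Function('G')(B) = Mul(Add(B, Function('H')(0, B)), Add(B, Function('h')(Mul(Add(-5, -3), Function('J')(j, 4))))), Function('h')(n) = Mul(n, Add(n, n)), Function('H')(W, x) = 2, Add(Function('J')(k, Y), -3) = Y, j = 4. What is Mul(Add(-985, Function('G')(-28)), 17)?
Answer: -2776593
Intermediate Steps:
Function('J')(k, Y) = Add(3, Y)
Function('h')(n) = Mul(2, Pow(n, 2)) (Function('h')(n) = Mul(n, Mul(2, n)) = Mul(2, Pow(n, 2)))
Function('G')(B) = Mul(Add(2, B), Add(6272, B)) (Function('G')(B) = Mul(Add(B, 2), Add(B, Mul(2, Pow(Mul(Add(-5, -3), Add(3, 4)), 2)))) = Mul(Add(2, B), Add(B, Mul(2, Pow(Mul(-8, 7), 2)))) = Mul(Add(2, B), Add(B, Mul(2, Pow(-56, 2)))) = Mul(Add(2, B), Add(B, Mul(2, 3136))) = Mul(Add(2, B), Add(B, 6272)) = Mul(Add(2, B), Add(6272, B)))
Mul(Add(-985, Function('G')(-28)), 17) = Mul(Add(-985, Add(12544, Pow(-28, 2), Mul(6274, -28))), 17) = Mul(Add(-985, Add(12544, 784, -175672)), 17) = Mul(Add(-985, -162344), 17) = Mul(-163329, 17) = -2776593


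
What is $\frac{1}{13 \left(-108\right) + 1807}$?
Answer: $\frac{1}{403} \approx 0.0024814$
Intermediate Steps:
$\frac{1}{13 \left(-108\right) + 1807} = \frac{1}{-1404 + 1807} = \frac{1}{403}$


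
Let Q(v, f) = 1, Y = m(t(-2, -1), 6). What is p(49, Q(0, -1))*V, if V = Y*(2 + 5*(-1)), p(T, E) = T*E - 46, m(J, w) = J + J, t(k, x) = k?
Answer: 36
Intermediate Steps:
m(J, w) = 2*J
Y = -4 (Y = 2*(-2) = -4)
p(T, E) = -46 + E*T (p(T, E) = E*T - 46 = -46 + E*T)
V = 12 (V = -4*(2 + 5*(-1)) = -4*(2 - 5) = -4*(-3) = 12)
p(49, Q(0, -1))*V = (-46 + 1*49)*12 = (-46 + 49)*12 = 3*12 = 36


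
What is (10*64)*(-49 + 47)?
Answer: -1280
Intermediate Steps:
(10*64)*(-49 + 47) = 640*(-2) = -1280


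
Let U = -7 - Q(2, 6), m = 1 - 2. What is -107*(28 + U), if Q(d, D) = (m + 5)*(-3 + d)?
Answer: -2675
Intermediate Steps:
m = -1
Q(d, D) = -12 + 4*d (Q(d, D) = (-1 + 5)*(-3 + d) = 4*(-3 + d) = -12 + 4*d)
U = -3 (U = -7 - (-12 + 4*2) = -7 - (-12 + 8) = -7 - 1*(-4) = -7 + 4 = -3)
-107*(28 + U) = -107*(28 - 3) = -107*25 = -2675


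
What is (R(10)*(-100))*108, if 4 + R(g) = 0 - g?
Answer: 151200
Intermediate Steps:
R(g) = -4 - g (R(g) = -4 + (0 - g) = -4 - g)
(R(10)*(-100))*108 = ((-4 - 1*10)*(-100))*108 = ((-4 - 10)*(-100))*108 = -14*(-100)*108 = 1400*108 = 151200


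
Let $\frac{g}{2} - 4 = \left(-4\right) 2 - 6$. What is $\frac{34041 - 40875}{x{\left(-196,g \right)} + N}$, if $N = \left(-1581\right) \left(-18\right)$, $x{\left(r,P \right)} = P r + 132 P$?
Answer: $- \frac{3417}{14869} \approx -0.22981$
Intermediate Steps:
$g = -20$ ($g = 8 + 2 \left(\left(-4\right) 2 - 6\right) = 8 + 2 \left(-8 - 6\right) = 8 + 2 \left(-14\right) = 8 - 28 = -20$)
$x{\left(r,P \right)} = 132 P + P r$
$N = 28458$
$\frac{34041 - 40875}{x{\left(-196,g \right)} + N} = \frac{34041 - 40875}{- 20 \left(132 - 196\right) + 28458} = - \frac{6834}{\left(-20\right) \left(-64\right) + 28458} = - \frac{6834}{1280 + 28458} = - \frac{6834}{29738} = \left(-6834\right) \frac{1}{29738} = - \frac{3417}{14869}$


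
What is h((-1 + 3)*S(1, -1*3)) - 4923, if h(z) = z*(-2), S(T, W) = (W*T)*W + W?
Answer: -4947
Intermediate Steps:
S(T, W) = W + T*W**2 (S(T, W) = (T*W)*W + W = T*W**2 + W = W + T*W**2)
h(z) = -2*z
h((-1 + 3)*S(1, -1*3)) - 4923 = -2*(-1 + 3)*(-1*3)*(1 + 1*(-1*3)) - 4923 = -4*(-3*(1 + 1*(-3))) - 4923 = -4*(-3*(1 - 3)) - 4923 = -4*(-3*(-2)) - 4923 = -4*6 - 4923 = -2*12 - 4923 = -24 - 4923 = -4947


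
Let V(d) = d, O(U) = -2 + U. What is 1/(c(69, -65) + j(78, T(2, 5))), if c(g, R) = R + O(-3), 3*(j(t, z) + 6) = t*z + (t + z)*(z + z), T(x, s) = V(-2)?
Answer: -3/688 ≈ -0.0043605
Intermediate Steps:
T(x, s) = -2
j(t, z) = -6 + t*z/3 + 2*z*(t + z)/3 (j(t, z) = -6 + (t*z + (t + z)*(z + z))/3 = -6 + (t*z + (t + z)*(2*z))/3 = -6 + (t*z + 2*z*(t + z))/3 = -6 + (t*z/3 + 2*z*(t + z)/3) = -6 + t*z/3 + 2*z*(t + z)/3)
c(g, R) = -5 + R (c(g, R) = R + (-2 - 3) = R - 5 = -5 + R)
1/(c(69, -65) + j(78, T(2, 5))) = 1/((-5 - 65) + (-6 + (⅔)*(-2)² + 78*(-2))) = 1/(-70 + (-6 + (⅔)*4 - 156)) = 1/(-70 + (-6 + 8/3 - 156)) = 1/(-70 - 478/3) = 1/(-688/3) = -3/688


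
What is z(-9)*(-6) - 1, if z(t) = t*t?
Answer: -487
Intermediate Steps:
z(t) = t²
z(-9)*(-6) - 1 = (-9)²*(-6) - 1 = 81*(-6) - 1 = -486 - 1 = -487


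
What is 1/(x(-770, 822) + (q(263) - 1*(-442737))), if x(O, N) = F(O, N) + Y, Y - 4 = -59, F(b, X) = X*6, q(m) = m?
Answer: 1/447877 ≈ 2.2328e-6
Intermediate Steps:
F(b, X) = 6*X
Y = -55 (Y = 4 - 59 = -55)
x(O, N) = -55 + 6*N (x(O, N) = 6*N - 55 = -55 + 6*N)
1/(x(-770, 822) + (q(263) - 1*(-442737))) = 1/((-55 + 6*822) + (263 - 1*(-442737))) = 1/((-55 + 4932) + (263 + 442737)) = 1/(4877 + 443000) = 1/447877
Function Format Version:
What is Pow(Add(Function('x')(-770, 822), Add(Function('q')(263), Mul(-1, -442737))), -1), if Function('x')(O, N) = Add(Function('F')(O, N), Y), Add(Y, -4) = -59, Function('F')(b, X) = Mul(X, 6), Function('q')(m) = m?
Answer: Rational(1, 447877) ≈ 2.2328e-6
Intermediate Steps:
Function('F')(b, X) = Mul(6, X)
Y = -55 (Y = Add(4, -59) = -55)
Function('x')(O, N) = Add(-55, Mul(6, N)) (Function('x')(O, N) = Add(Mul(6, N), -55) = Add(-55, Mul(6, N)))
Pow(Add(Function('x')(-770, 822), Add(Function('q')(263), Mul(-1, -442737))), -1) = Pow(Add(Add(-55, Mul(6, 822)), Add(263, Mul(-1, -442737))), -1) = Pow(Add(Add(-55, 4932), Add(263, 442737)), -1) = Pow(Add(4877, 443000), -1) = Pow(447877, -1) = Rational(1, 447877)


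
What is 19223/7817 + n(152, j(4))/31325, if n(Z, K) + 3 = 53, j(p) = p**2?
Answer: 24102053/9794701 ≈ 2.4607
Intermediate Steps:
n(Z, K) = 50 (n(Z, K) = -3 + 53 = 50)
19223/7817 + n(152, j(4))/31325 = 19223/7817 + 50/31325 = 19223*(1/7817) + 50*(1/31325) = 19223/7817 + 2/1253 = 24102053/9794701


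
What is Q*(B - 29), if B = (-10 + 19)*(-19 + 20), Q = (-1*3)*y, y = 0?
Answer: 0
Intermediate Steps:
Q = 0 (Q = -1*3*0 = -3*0 = 0)
B = 9 (B = 9*1 = 9)
Q*(B - 29) = 0*(9 - 29) = 0*(-20) = 0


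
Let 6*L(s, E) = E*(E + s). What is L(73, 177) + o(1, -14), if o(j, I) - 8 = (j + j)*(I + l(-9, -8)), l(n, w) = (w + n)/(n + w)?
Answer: 7357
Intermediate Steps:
l(n, w) = 1 (l(n, w) = (n + w)/(n + w) = 1)
o(j, I) = 8 + 2*j*(1 + I) (o(j, I) = 8 + (j + j)*(I + 1) = 8 + (2*j)*(1 + I) = 8 + 2*j*(1 + I))
L(s, E) = E*(E + s)/6 (L(s, E) = (E*(E + s))/6 = E*(E + s)/6)
L(73, 177) + o(1, -14) = (1/6)*177*(177 + 73) + (8 + 2*1 + 2*(-14)*1) = (1/6)*177*250 + (8 + 2 - 28) = 7375 - 18 = 7357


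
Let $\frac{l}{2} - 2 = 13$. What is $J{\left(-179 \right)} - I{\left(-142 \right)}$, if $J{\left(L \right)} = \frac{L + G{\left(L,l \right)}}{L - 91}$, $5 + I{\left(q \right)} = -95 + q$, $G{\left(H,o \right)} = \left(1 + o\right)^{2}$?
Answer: $\frac{32279}{135} \approx 239.1$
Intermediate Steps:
$l = 30$ ($l = 4 + 2 \cdot 13 = 4 + 26 = 30$)
$I{\left(q \right)} = -100 + q$ ($I{\left(q \right)} = -5 + \left(-95 + q\right) = -100 + q$)
$J{\left(L \right)} = \frac{961 + L}{-91 + L}$ ($J{\left(L \right)} = \frac{L + \left(1 + 30\right)^{2}}{L - 91} = \frac{L + 31^{2}}{-91 + L} = \frac{L + 961}{-91 + L} = \frac{961 + L}{-91 + L}$)
$J{\left(-179 \right)} - I{\left(-142 \right)} = \frac{961 - 179}{-91 - 179} - \left(-100 - 142\right) = \frac{1}{-270} \cdot 782 - -242 = \left(- \frac{1}{270}\right) 782 + 242 = - \frac{391}{135} + 242 = \frac{32279}{135}$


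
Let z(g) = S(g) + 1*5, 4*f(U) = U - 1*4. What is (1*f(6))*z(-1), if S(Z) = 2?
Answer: 7/2 ≈ 3.5000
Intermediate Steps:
f(U) = -1 + U/4 (f(U) = (U - 1*4)/4 = (U - 4)/4 = (-4 + U)/4 = -1 + U/4)
z(g) = 7 (z(g) = 2 + 1*5 = 2 + 5 = 7)
(1*f(6))*z(-1) = (1*(-1 + (1/4)*6))*7 = (1*(-1 + 3/2))*7 = (1*(1/2))*7 = (1/2)*7 = 7/2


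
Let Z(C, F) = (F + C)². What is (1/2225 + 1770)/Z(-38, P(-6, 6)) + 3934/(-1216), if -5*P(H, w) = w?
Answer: -270672725/129922912 ≈ -2.0833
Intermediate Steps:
P(H, w) = -w/5
Z(C, F) = (C + F)²
(1/2225 + 1770)/Z(-38, P(-6, 6)) + 3934/(-1216) = (1/2225 + 1770)/((-38 - ⅕*6)²) + 3934/(-1216) = (1/2225 + 1770)/((-38 - 6/5)²) + 3934*(-1/1216) = 3938251/(2225*((-196/5)²)) - 1967/608 = 3938251/(2225*(38416/25)) - 1967/608 = (3938251/2225)*(25/38416) - 1967/608 = 3938251/3419024 - 1967/608 = -270672725/129922912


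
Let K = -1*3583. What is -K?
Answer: 3583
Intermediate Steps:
K = -3583
-K = -1*(-3583) = 3583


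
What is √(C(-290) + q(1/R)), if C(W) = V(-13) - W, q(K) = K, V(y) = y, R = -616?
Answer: 3*√2919686/308 ≈ 16.643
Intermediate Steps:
C(W) = -13 - W
√(C(-290) + q(1/R)) = √((-13 - 1*(-290)) + 1/(-616)) = √((-13 + 290) - 1/616) = √(277 - 1/616) = √(170631/616) = 3*√2919686/308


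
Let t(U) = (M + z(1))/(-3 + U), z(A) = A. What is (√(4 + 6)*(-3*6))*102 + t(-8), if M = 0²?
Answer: -1/11 - 1836*√10 ≈ -5806.0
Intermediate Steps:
M = 0
t(U) = 1/(-3 + U) (t(U) = (0 + 1)/(-3 + U) = 1/(-3 + U))
(√(4 + 6)*(-3*6))*102 + t(-8) = (√(4 + 6)*(-3*6))*102 + 1/(-3 - 8) = (√10*(-18))*102 + 1/(-11) = -18*√10*102 - 1/11 = -1836*√10 - 1/11 = -1/11 - 1836*√10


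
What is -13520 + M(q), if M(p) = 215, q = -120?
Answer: -13305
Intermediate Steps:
-13520 + M(q) = -13520 + 215 = -13305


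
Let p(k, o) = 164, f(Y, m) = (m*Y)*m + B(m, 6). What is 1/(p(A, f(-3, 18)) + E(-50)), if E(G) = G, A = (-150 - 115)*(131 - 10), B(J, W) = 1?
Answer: 1/114 ≈ 0.0087719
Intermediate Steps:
f(Y, m) = 1 + Y*m² (f(Y, m) = (m*Y)*m + 1 = (Y*m)*m + 1 = Y*m² + 1 = 1 + Y*m²)
A = -32065 (A = -265*121 = -32065)
1/(p(A, f(-3, 18)) + E(-50)) = 1/(164 - 50) = 1/114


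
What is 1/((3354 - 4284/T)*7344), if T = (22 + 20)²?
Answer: 7/172297584 ≈ 4.0627e-8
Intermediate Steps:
T = 1764 (T = 42² = 1764)
1/((3354 - 4284/T)*7344) = 1/((3354 - 4284/1764)*7344) = (1/7344)/(3354 - 4284/1764) = (1/7344)/(3354 - 1*17/7) = (1/7344)/(3354 - 17/7) = (1/7344)/(23461/7) = (7/23461)*(1/7344) = 7/172297584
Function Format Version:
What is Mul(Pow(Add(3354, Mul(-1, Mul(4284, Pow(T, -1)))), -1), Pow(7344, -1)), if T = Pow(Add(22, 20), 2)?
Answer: Rational(7, 172297584) ≈ 4.0627e-8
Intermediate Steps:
T = 1764 (T = Pow(42, 2) = 1764)
Mul(Pow(Add(3354, Mul(-1, Mul(4284, Pow(T, -1)))), -1), Pow(7344, -1)) = Mul(Pow(Add(3354, Mul(-1, Mul(4284, Pow(1764, -1)))), -1), Pow(7344, -1)) = Mul(Pow(Add(3354, Mul(-1, Mul(4284, Rational(1, 1764)))), -1), Rational(1, 7344)) = Mul(Pow(Add(3354, Mul(-1, Rational(17, 7))), -1), Rational(1, 7344)) = Mul(Pow(Add(3354, Rational(-17, 7)), -1), Rational(1, 7344)) = Mul(Pow(Rational(23461, 7), -1), Rational(1, 7344)) = Mul(Rational(7, 23461), Rational(1, 7344)) = Rational(7, 172297584)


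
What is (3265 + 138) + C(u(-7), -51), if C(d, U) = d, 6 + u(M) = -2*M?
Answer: 3411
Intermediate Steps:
u(M) = -6 - 2*M
(3265 + 138) + C(u(-7), -51) = (3265 + 138) + (-6 - 2*(-7)) = 3403 + (-6 + 14) = 3403 + 8 = 3411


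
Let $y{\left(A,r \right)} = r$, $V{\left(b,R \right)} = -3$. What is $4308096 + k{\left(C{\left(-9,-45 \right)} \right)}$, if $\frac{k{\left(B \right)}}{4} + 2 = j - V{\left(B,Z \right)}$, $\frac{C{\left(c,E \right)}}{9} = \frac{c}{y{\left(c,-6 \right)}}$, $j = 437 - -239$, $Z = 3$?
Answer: $4310804$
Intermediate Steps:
$j = 676$ ($j = 437 + 239 = 676$)
$C{\left(c,E \right)} = - \frac{3 c}{2}$ ($C{\left(c,E \right)} = 9 \frac{c}{-6} = 9 c \left(- \frac{1}{6}\right) = 9 \left(- \frac{c}{6}\right) = - \frac{3 c}{2}$)
$k{\left(B \right)} = 2708$ ($k{\left(B \right)} = -8 + 4 \left(676 - -3\right) = -8 + 4 \left(676 + 3\right) = -8 + 4 \cdot 679 = -8 + 2716 = 2708$)
$4308096 + k{\left(C{\left(-9,-45 \right)} \right)} = 4308096 + 2708 = 4310804$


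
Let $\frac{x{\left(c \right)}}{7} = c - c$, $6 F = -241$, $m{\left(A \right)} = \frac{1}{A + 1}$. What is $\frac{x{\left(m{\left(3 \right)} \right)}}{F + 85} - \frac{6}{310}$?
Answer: $- \frac{3}{155} \approx -0.019355$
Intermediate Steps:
$m{\left(A \right)} = \frac{1}{1 + A}$
$F = - \frac{241}{6}$ ($F = \frac{1}{6} \left(-241\right) = - \frac{241}{6} \approx -40.167$)
$x{\left(c \right)} = 0$ ($x{\left(c \right)} = 7 \left(c - c\right) = 7 \cdot 0 = 0$)
$\frac{x{\left(m{\left(3 \right)} \right)}}{F + 85} - \frac{6}{310} = \frac{0}{- \frac{241}{6} + 85} - \frac{6}{310} = \frac{0}{\frac{269}{6}} - \frac{3}{155} = 0 \cdot \frac{6}{269} - \frac{3}{155} = 0 - \frac{3}{155} = - \frac{3}{155}$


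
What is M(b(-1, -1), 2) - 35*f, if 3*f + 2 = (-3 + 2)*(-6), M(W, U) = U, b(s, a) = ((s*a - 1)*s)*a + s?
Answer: -134/3 ≈ -44.667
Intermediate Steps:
b(s, a) = s + a*s*(-1 + a*s) (b(s, a) = ((a*s - 1)*s)*a + s = ((-1 + a*s)*s)*a + s = (s*(-1 + a*s))*a + s = a*s*(-1 + a*s) + s = s + a*s*(-1 + a*s))
f = 4/3 (f = -⅔ + ((-3 + 2)*(-6))/3 = -⅔ + (-1*(-6))/3 = -⅔ + (⅓)*6 = -⅔ + 2 = 4/3 ≈ 1.3333)
M(b(-1, -1), 2) - 35*f = 2 - 35*4/3 = 2 - 140/3 = -134/3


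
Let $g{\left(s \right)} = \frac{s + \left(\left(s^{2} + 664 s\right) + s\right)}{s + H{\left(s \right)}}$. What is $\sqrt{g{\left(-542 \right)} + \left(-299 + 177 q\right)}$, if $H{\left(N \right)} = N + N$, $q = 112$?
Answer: $\frac{\sqrt{176097}}{3} \approx 139.88$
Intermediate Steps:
$H{\left(N \right)} = 2 N$
$g{\left(s \right)} = \frac{s^{2} + 666 s}{3 s}$ ($g{\left(s \right)} = \frac{s + \left(\left(s^{2} + 664 s\right) + s\right)}{s + 2 s} = \frac{s + \left(s^{2} + 665 s\right)}{3 s} = \left(s^{2} + 666 s\right) \frac{1}{3 s} = \frac{s^{2} + 666 s}{3 s}$)
$\sqrt{g{\left(-542 \right)} + \left(-299 + 177 q\right)} = \sqrt{\left(222 + \frac{1}{3} \left(-542\right)\right) + \left(-299 + 177 \cdot 112\right)} = \sqrt{\left(222 - \frac{542}{3}\right) + \left(-299 + 19824\right)} = \sqrt{\frac{124}{3} + 19525} = \sqrt{\frac{58699}{3}} = \frac{\sqrt{176097}}{3}$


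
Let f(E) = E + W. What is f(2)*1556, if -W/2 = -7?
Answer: 24896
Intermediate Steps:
W = 14 (W = -2*(-7) = 14)
f(E) = 14 + E (f(E) = E + 14 = 14 + E)
f(2)*1556 = (14 + 2)*1556 = 16*1556 = 24896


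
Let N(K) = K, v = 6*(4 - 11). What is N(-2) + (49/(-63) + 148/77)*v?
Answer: -1652/33 ≈ -50.061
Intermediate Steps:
v = -42 (v = 6*(-7) = -42)
N(-2) + (49/(-63) + 148/77)*v = -2 + (49/(-63) + 148/77)*(-42) = -2 + (49*(-1/63) + 148*(1/77))*(-42) = -2 + (-7/9 + 148/77)*(-42) = -2 + (793/693)*(-42) = -2 - 1586/33 = -1652/33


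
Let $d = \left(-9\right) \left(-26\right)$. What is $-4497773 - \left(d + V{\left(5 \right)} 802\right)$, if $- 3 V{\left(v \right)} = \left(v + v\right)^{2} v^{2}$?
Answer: $- \frac{11489021}{3} \approx -3.8297 \cdot 10^{6}$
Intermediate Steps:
$V{\left(v \right)} = - \frac{4 v^{4}}{3}$ ($V{\left(v \right)} = - \frac{\left(v + v\right)^{2} v^{2}}{3} = - \frac{\left(2 v\right)^{2} v^{2}}{3} = - \frac{4 v^{2} v^{2}}{3} = - \frac{4 v^{4}}{3}$)
$d = 234$
$-4497773 - \left(d + V{\left(5 \right)} 802\right) = -4497773 - \left(234 + - \frac{4 \cdot 5^{4}}{3} \cdot 802\right) = -4497773 - \left(234 + \left(- \frac{4}{3}\right) 625 \cdot 802\right) = -4497773 - \left(234 - \frac{2005000}{3}\right) = -4497773 - - \frac{2004298}{3} = -4497773 + \frac{2004298}{3} = - \frac{11489021}{3}$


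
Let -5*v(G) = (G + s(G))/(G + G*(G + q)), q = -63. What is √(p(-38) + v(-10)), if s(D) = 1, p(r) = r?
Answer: I*√15199/20 ≈ 6.1642*I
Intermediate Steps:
v(G) = -(1 + G)/(5*(G + G*(-63 + G))) (v(G) = -(G + 1)/(5*(G + G*(G - 63))) = -(1 + G)/(5*(G + G*(-63 + G))))
√(p(-38) + v(-10)) = √(-38 + (⅕)*(-1 - 1*(-10))/(-10*(-62 - 10))) = √(-38 + (⅕)*(-⅒)*(-1 + 10)/(-72)) = √(-38 + (⅕)*(-⅒)*(-1/72)*9) = √(-38 + 1/400) = √(-15199/400) = I*√15199/20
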